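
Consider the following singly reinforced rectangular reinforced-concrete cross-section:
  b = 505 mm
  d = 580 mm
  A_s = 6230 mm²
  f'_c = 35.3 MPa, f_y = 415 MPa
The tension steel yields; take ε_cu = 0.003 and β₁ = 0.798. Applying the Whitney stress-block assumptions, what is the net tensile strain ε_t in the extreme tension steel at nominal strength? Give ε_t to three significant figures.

a = A_s f_y/(0.85 f'_c b) = 170.63 mm.
β₁ = 0.798, so c = a/β₁ = 170.63/0.798 = 213.82 mm.
From the linear strain diagram with ε_cu = 0.003: ε_t = 0.003 (d − c)/c = 0.003 × (580 − 213.82)/213.82 = 0.00514.
Since ε_t ≥ 0.005, the section is tension-controlled.

ε_t ≈ 0.00514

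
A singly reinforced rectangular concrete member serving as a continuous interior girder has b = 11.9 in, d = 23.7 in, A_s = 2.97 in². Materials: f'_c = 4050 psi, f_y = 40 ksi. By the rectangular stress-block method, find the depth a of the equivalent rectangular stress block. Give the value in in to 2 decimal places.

a ≈ 2.90 in

T = A_s f_y = 2.97 × 40 = 118.8 kips.
a = T/(0.85 f'_c b) = 118.8/(0.85 × 4.05 × 11.9) = 2.90 in.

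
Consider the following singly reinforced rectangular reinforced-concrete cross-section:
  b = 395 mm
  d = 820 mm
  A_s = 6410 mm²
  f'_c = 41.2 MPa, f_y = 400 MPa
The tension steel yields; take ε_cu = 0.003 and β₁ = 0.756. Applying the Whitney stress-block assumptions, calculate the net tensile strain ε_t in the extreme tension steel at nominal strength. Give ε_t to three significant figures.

ε_t ≈ 0.00703

a = A_s f_y/(0.85 f'_c b) = 185.36 mm.
β₁ = 0.756, so c = a/β₁ = 185.36/0.756 = 245.19 mm.
From the linear strain diagram with ε_cu = 0.003: ε_t = 0.003 (d − c)/c = 0.003 × (820 − 245.19)/245.19 = 0.00703.
Since ε_t ≥ 0.005, the section is tension-controlled.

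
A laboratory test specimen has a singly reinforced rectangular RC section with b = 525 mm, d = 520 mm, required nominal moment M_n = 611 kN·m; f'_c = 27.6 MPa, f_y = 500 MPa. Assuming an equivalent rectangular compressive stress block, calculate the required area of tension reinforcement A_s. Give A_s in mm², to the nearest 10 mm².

A_s ≈ 2620 mm²

With M_n = 0.85 f'_c a b (d − a/2), solve the quadratic for a:
a = d − √(d² − 2M_n/(0.85 f'_c b)) = 520 − √(520² − 2 × 611×10⁶/(0.85 × 27.6 × 525)) = 106.26 mm.
A_s = 0.85 f'_c a b / f_y = 0.85 × 27.6 × 106.26 × 525 / 500 = 2617.5 mm².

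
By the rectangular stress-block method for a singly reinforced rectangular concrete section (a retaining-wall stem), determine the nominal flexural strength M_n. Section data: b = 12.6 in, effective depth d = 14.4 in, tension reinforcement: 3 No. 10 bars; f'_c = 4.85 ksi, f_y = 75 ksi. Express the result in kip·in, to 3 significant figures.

A_s = 3 × 1.27 = 3.81 in².
T = A_s f_y = 3.81 × 75 = 285.75 kips.
a = T/(0.85 f'_c b) = 285.75/(0.85 × 4.85 × 12.6) = 5.501 in.
M_n = T(d − a/2) = 285.75 × (14.4 − 2.7505) = 3328.8 kip·in.

M_n ≈ 3330 kip·in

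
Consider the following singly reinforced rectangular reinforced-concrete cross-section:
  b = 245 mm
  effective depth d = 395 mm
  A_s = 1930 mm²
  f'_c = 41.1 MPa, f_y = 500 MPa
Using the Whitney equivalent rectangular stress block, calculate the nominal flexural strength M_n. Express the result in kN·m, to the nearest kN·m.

T = A_s f_y = 1930 × 500 = 965000 N = 965 kN.
From C = T: a = T/(0.85 f'_c b) = 965000/(0.85 × 41.1 × 245) = 112.75 mm.
M_n = T(d − a/2) = 965 kN × (395 − 56.375) mm = 326.77 kN·m.

M_n ≈ 327 kN·m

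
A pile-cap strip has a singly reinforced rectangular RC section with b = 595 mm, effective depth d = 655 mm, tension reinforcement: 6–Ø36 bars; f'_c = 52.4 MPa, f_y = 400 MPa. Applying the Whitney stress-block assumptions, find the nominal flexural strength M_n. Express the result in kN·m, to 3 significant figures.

M_n ≈ 1490 kN·m

A_s = 6 × 1018 = 6108 mm².
T = A_s f_y = 6108 × 400 = 2443200 N = 2443.2 kN.
From C = T: a = T/(0.85 f'_c b) = 2443200/(0.85 × 52.4 × 595) = 92.19 mm.
M_n = T(d − a/2) = 2443.2 kN × (655 − 46.095) mm = 1487.68 kN·m.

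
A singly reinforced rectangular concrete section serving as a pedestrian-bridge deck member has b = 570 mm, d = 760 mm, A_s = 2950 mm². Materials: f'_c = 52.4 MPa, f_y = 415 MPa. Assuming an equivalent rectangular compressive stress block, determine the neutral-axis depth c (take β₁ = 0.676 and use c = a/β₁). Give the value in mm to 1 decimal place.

T = A_s f_y = 2950 × 415 = 1224250 N = 1224.25 kN.
Setting C = 0.85 f'_c a b equal to T: a = 1224250/(0.85 × 52.4 × 570) = 48.222 mm.
With β₁ = 0.676, c = a/β₁ = 48.222/0.676 = 71.3 mm.

c ≈ 71.3 mm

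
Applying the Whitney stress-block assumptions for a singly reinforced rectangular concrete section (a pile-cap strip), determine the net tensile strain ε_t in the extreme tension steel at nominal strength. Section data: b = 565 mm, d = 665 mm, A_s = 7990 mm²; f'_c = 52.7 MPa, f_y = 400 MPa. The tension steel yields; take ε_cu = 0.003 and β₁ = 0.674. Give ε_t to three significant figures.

a = A_s f_y/(0.85 f'_c b) = 126.28 mm.
β₁ = 0.674, so c = a/β₁ = 126.28/0.674 = 187.36 mm.
From the linear strain diagram with ε_cu = 0.003: ε_t = 0.003 (d − c)/c = 0.003 × (665 − 187.36)/187.36 = 0.00765.
Since ε_t ≥ 0.005, the section is tension-controlled.

ε_t ≈ 0.00765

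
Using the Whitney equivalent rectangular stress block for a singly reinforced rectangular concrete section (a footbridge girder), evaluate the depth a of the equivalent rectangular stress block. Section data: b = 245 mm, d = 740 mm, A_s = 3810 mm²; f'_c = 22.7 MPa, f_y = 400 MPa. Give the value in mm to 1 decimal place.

T = A_s f_y = 3810 × 400 = 1524000 N = 1524 kN.
Setting C = 0.85 f'_c a b equal to T: a = 1524000/(0.85 × 22.7 × 245) = 322.4 mm.

a ≈ 322.4 mm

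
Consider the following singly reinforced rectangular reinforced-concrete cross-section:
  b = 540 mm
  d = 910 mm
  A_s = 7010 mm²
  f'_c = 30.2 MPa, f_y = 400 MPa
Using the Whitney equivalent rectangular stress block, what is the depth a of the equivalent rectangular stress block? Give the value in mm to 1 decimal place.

T = A_s f_y = 7010 × 400 = 2804000 N = 2804 kN.
Setting C = 0.85 f'_c a b equal to T: a = 2804000/(0.85 × 30.2 × 540) = 202.3 mm.

a ≈ 202.3 mm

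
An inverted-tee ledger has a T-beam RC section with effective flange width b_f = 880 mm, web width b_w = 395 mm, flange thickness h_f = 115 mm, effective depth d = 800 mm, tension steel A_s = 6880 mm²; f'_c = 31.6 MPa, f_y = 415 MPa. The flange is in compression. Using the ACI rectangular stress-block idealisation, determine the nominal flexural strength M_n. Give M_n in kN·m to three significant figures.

M_n ≈ 2110 kN·m

Tension: T = A_s f_y = 6880 × 415 = 2855200 N.
Try a within the flange: a = T/(0.85 f'_c b_f) = 2855200/(0.85 × 31.6 × 880) = 120.79 mm.
a = 120.79 > h_f = 115 mm: the block extends into the web. Split into flange-overhang and web parts.
C_f = 0.85 f'_c (b_f − b_w) h_f = 0.85 × 31.6 × (880 − 395) × 115 = 1498117 N.
Remaining web compression depth: a_w = (T − C_f)/(0.85 f'_c b_w) = (2855200 − 1498117)/(0.85 × 31.6 × 395) = 127.91 mm.
M_n = C_f(d − h_f/2) + (T − C_f)(d − a_w/2) = 1498117 × (800 − 57.5) + 1357083 × (800 − 63.955) = 1112.35 + 998.87 = 2111.22 × 10⁶ N·mm.
M_n = 2111.22 kN·m.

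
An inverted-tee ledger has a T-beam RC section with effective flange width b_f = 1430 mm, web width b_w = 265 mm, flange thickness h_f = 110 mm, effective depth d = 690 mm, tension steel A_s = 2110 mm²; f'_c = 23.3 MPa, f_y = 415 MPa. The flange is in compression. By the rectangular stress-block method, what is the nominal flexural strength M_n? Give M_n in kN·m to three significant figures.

Tension: T = A_s f_y = 2110 × 415 = 875650 N.
Try a within the flange: a = T/(0.85 f'_c b_f) = 875650/(0.85 × 23.3 × 1430) = 30.92 mm.
Since a = 30.92 ≤ h_f = 110 mm, the stress block lies entirely in the flange; analyse as a rectangular beam of width b_f.
M_n = T(d − a/2) = 875650 × (690 − 15.46) = 590.66 × 10⁶ N·mm.
M_n = 590.66 kN·m.

M_n ≈ 591 kN·m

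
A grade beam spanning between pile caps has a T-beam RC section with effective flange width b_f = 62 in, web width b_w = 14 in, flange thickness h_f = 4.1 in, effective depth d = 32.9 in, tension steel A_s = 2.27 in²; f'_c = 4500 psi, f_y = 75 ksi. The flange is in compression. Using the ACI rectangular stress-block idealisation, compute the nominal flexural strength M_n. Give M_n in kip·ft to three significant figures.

Tension: T = A_s f_y = 2.27 × 75 = 170.25 kips.
Try a within the flange: a = T/(0.85 f'_c b_f) = 170.25/(0.85 × 4.5 × 62) = 0.718 in.
Since a = 0.718 ≤ h_f = 4.1 in, the stress block lies entirely in the flange; analyse as a rectangular beam of width b_f.
M_n = T(d − a/2) = 170.25 × (32.9 − 0.359) = 5540.1 kip·in.
M_n = 5540.1/12 = 461.68 kip·ft.

M_n ≈ 462 kip·ft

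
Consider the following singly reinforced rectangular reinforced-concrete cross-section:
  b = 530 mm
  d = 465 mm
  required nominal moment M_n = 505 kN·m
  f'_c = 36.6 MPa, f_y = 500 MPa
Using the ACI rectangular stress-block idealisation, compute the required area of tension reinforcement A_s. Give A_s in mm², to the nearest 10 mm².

A_s ≈ 2350 mm²

With M_n = 0.85 f'_c a b (d − a/2), solve the quadratic for a:
a = d − √(d² − 2M_n/(0.85 f'_c b)) = 465 − √(465² − 2 × 505×10⁶/(0.85 × 36.6 × 530)) = 71.34 mm.
A_s = 0.85 f'_c a b / f_y = 0.85 × 36.6 × 71.34 × 530 / 500 = 2352.6 mm².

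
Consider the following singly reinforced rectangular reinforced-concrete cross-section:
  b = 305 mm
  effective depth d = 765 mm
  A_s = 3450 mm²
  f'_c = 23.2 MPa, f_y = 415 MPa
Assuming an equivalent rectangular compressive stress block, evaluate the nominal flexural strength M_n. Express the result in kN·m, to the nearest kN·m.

M_n ≈ 925 kN·m

T = A_s f_y = 3450 × 415 = 1431750 N = 1431.75 kN.
From C = T: a = T/(0.85 f'_c b) = 1431750/(0.85 × 23.2 × 305) = 238.05 mm.
M_n = T(d − a/2) = 1431.75 kN × (765 − 119.025) mm = 924.87 kN·m.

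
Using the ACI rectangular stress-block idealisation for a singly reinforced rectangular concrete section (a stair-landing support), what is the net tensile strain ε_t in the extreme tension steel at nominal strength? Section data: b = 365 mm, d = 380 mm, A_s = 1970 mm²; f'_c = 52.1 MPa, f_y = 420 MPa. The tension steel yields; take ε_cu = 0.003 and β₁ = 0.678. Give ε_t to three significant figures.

a = A_s f_y/(0.85 f'_c b) = 51.19 mm.
β₁ = 0.678, so c = a/β₁ = 51.19/0.678 = 75.50 mm.
From the linear strain diagram with ε_cu = 0.003: ε_t = 0.003 (d − c)/c = 0.003 × (380 − 75.50)/75.50 = 0.0121.
Since ε_t ≥ 0.005, the section is tension-controlled.

ε_t ≈ 0.0121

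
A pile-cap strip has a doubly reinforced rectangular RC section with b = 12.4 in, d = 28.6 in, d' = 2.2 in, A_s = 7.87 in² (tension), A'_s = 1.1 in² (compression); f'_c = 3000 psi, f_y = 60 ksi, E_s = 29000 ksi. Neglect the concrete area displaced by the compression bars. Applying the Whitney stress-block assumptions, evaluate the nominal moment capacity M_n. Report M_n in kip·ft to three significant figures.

M_n ≈ 896 kip·ft

Assume both steels yield.
a = (A_s − A'_s) f_y/(0.85 f'_c b) = (7.87 − 1.1) × 60/(0.85 × 3 × 12.4) = 12.846 in.
c = a/β₁ = 12.846/0.85 = 15.113 in; ε'_s = 0.003(c − d')/c = 0.0026 ≥ ε_y = 0.0021, so the compression steel yields.
M_n = (A_s − A'_s) f_y (d − a/2) + A'_s f_y (d − d') = 406.2 × (28.6 − 6.423) + 66 × (28.6 − 2.2) = 9008.3 + 1742.4 = 10750.7 kip·in = 10750.7/12 = 895.89 kip·ft.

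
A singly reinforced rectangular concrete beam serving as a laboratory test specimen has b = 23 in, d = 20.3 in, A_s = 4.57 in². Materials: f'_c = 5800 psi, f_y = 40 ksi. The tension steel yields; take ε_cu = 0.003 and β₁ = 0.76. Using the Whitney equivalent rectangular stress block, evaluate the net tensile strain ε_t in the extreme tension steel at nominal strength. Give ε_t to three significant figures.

ε_t ≈ 0.0257

a = A_s f_y/(0.85 f'_c b) = 1.612 in.
β₁ = 0.76, so c = a/β₁ = 1.612/0.76 = 2.121 in.
From the linear strain diagram with ε_cu = 0.003: ε_t = 0.003 (d − c)/c = 0.003 × (20.3 − 2.121)/2.121 = 0.0257.
Since ε_t ≥ 0.005, the section is tension-controlled.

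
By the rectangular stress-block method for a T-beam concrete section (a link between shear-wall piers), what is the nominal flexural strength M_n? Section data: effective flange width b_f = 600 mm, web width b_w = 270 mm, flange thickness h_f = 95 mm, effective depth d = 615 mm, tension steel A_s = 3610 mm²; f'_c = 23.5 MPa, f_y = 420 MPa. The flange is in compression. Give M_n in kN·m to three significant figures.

M_n ≈ 829 kN·m

Tension: T = A_s f_y = 3610 × 420 = 1516200 N.
Try a within the flange: a = T/(0.85 f'_c b_f) = 1516200/(0.85 × 23.5 × 600) = 126.51 mm.
a = 126.51 > h_f = 95 mm: the block extends into the web. Split into flange-overhang and web parts.
C_f = 0.85 f'_c (b_f − b_w) h_f = 0.85 × 23.5 × (600 − 270) × 95 = 626216 N.
Remaining web compression depth: a_w = (T − C_f)/(0.85 f'_c b_w) = (1516200 − 626216)/(0.85 × 23.5 × 270) = 165.02 mm.
M_n = C_f(d − h_f/2) + (T − C_f)(d − a_w/2) = 626216 × (615 − 47.5) + 889984 × (615 − 82.51) = 355.38 + 473.91 = 829.29 × 10⁶ N·mm.
M_n = 829.29 kN·m.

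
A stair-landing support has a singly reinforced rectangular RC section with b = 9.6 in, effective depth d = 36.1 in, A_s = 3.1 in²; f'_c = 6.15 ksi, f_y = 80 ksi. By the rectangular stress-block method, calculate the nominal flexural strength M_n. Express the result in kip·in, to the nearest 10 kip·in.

T = A_s f_y = 3.1 × 80 = 248 kips.
a = T/(0.85 f'_c b) = 248/(0.85 × 6.15 × 9.6) = 4.942 in.
M_n = T(d − a/2) = 248 × (36.1 − 2.471) = 8340.0 kip·in.

M_n ≈ 8340 kip·in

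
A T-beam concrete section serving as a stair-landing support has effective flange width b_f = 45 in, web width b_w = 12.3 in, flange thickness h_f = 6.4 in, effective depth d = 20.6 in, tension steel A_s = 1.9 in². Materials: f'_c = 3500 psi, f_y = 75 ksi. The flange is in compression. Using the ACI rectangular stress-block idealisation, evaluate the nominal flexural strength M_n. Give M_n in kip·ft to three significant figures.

Tension: T = A_s f_y = 1.9 × 75 = 142.5 kips.
Try a within the flange: a = T/(0.85 f'_c b_f) = 142.5/(0.85 × 3.5 × 45) = 1.064 in.
Since a = 1.064 ≤ h_f = 6.4 in, the stress block lies entirely in the flange; analyse as a rectangular beam of width b_f.
M_n = T(d − a/2) = 142.5 × (20.6 − 0.532) = 2859.7 kip·in.
M_n = 2859.7/12 = 238.31 kip·ft.

M_n ≈ 238 kip·ft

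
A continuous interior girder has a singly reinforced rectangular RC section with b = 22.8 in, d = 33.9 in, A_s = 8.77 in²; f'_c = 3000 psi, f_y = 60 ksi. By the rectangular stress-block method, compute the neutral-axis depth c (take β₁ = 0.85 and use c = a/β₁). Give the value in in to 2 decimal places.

c ≈ 10.65 in

T = A_s f_y = 8.77 × 60 = 526.2 kips.
a = T/(0.85 f'_c b) = 526.2/(0.85 × 3 × 22.8) = 9.0506 in.
With β₁ = 0.85, c = a/β₁ = 9.0506/0.85 = 10.65 in.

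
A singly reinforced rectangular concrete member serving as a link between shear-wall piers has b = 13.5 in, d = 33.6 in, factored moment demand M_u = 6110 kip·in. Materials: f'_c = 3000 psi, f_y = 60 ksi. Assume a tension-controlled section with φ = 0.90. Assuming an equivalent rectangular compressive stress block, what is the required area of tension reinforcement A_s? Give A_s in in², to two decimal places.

M_n = M_u/φ = 6110/0.90 = 6788.89 kip·in.
From M_n = 0.85 f'_c a b (d − a/2):
a = d − √(d² − 2M_n/(0.85 f'_c b)) = 33.6 − √(33.6² − 2 × 6788.89/(0.85 × 3 × 13.5)) = 6.498 in.
A_s = 0.85 f'_c a b / f_y = 0.85 × 3 × 6.498 × 13.5 / 60 = 3.728 in².

A_s ≈ 3.73 in²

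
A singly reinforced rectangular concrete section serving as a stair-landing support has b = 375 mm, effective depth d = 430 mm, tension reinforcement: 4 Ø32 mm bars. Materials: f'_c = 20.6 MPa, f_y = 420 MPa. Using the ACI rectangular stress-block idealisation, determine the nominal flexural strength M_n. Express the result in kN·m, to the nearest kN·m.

A_s = 4 × 804 = 3216 mm².
T = A_s f_y = 3216 × 420 = 1350720 N = 1350.72 kN.
From C = T: a = T/(0.85 f'_c b) = 1350720/(0.85 × 20.6 × 375) = 205.71 mm.
M_n = T(d − a/2) = 1350.72 kN × (430 − 102.855) mm = 441.88 kN·m.

M_n ≈ 442 kN·m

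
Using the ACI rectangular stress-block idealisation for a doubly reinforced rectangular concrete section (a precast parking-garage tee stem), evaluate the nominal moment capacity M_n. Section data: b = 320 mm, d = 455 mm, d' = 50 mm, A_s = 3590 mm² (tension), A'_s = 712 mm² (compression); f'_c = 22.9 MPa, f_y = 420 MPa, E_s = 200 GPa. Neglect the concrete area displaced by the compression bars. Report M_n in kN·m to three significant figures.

Assume both tension and compression steel yield.
Net tension couple steel: A_s − A'_s = 2878 mm².
a = (A_s − A'_s) f_y / (0.85 f'_c b) = 1208760/(0.85 × 22.9 × 320) = 194.06 mm.
c = a/β₁ = 194.06/0.85 = 228.31 mm; ε'_s = 0.003(c − d')/c = 0.0023 ≥ f_y/E_s = 0.0021, so compression steel does yield.
M_n = (A_s − A'_s) f_y (d − a/2) + A'_s f_y (d − d') = [1208760 × (455 − 97.03) + 299040 × (455 − 50)] × 10⁻⁶ = 432.70 + 121.11 = 553.81 kN·m.

M_n ≈ 554 kN·m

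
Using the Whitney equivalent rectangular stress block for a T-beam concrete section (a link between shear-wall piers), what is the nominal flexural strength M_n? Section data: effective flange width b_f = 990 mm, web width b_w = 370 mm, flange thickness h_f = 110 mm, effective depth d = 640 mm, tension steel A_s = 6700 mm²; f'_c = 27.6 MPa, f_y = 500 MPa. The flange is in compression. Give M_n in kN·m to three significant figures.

Tension: T = A_s f_y = 6700 × 500 = 3350000 N.
Try a within the flange: a = T/(0.85 f'_c b_f) = 3350000/(0.85 × 27.6 × 990) = 144.24 mm.
a = 144.24 > h_f = 110 mm: the block extends into the web. Split into flange-overhang and web parts.
C_f = 0.85 f'_c (b_f − b_w) h_f = 0.85 × 27.6 × (990 − 370) × 110 = 1599972 N.
Remaining web compression depth: a_w = (T − C_f)/(0.85 f'_c b_w) = (3350000 − 1599972)/(0.85 × 27.6 × 370) = 201.61 mm.
M_n = C_f(d − h_f/2) + (T − C_f)(d − a_w/2) = 1599972 × (640 − 55) + 1750028 × (640 − 100.805) = 935.98 + 943.61 = 1879.59 × 10⁶ N·mm.
M_n = 1879.59 kN·m.

M_n ≈ 1880 kN·m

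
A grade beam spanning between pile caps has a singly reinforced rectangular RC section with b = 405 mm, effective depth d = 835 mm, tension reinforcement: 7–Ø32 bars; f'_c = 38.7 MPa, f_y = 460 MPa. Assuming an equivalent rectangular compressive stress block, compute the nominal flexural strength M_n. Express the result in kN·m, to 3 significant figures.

A_s = 7 × 804 = 5628 mm².
T = A_s f_y = 5628 × 460 = 2588880 N = 2588.88 kN.
From C = T: a = T/(0.85 f'_c b) = 2588880/(0.85 × 38.7 × 405) = 194.32 mm.
M_n = T(d − a/2) = 2588.88 kN × (835 − 97.16) mm = 1910.18 kN·m.

M_n ≈ 1910 kN·m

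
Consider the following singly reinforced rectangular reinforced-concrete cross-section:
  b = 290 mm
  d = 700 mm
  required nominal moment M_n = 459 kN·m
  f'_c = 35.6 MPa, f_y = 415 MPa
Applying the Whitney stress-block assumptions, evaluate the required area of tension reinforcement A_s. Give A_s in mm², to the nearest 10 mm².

A_s ≈ 1670 mm²

With M_n = 0.85 f'_c a b (d − a/2), solve the quadratic for a:
a = d − √(d² − 2M_n/(0.85 f'_c b)) = 700 − √(700² − 2 × 459×10⁶/(0.85 × 35.6 × 290)) = 79.20 mm.
A_s = 0.85 f'_c a b / f_y = 0.85 × 35.6 × 79.20 × 290 / 415 = 1674.7 mm².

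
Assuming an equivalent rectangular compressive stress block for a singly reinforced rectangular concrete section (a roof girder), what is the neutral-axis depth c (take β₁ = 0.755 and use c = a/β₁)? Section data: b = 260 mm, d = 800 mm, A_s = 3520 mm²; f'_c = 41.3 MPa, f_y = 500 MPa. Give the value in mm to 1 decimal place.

T = A_s f_y = 3520 × 500 = 1760000 N = 1760 kN.
Setting C = 0.85 f'_c a b equal to T: a = 1760000/(0.85 × 41.3 × 260) = 192.828 mm.
With β₁ = 0.755, c = a/β₁ = 192.828/0.755 = 255.4 mm.

c ≈ 255.4 mm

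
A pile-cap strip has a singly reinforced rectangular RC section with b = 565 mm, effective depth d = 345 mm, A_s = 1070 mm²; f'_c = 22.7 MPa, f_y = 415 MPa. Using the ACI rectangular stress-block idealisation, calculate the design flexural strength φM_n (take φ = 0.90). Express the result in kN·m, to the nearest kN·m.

φM_n ≈ 130 kN·m

T = A_s f_y = 1070 × 415 = 444050 N = 444.05 kN.
From C = T: a = T/(0.85 f'_c b) = 444050/(0.85 × 22.7 × 565) = 40.73 mm.
M_n = T(d − a/2) = 444.05 kN × (345 − 20.365) mm = 144.15 kN·m.
φM_n = 0.90 × 144.15 = 129.74 kN·m.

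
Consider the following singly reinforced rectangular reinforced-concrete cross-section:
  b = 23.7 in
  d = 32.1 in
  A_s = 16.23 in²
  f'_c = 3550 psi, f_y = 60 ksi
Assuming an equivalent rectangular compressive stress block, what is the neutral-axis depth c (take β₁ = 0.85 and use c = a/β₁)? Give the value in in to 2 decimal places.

T = A_s f_y = 16.23 × 60 = 973.8 kips.
a = T/(0.85 f'_c b) = 973.8/(0.85 × 3.55 × 23.7) = 13.6168 in.
With β₁ = 0.85, c = a/β₁ = 13.6168/0.85 = 16.02 in.

c ≈ 16.02 in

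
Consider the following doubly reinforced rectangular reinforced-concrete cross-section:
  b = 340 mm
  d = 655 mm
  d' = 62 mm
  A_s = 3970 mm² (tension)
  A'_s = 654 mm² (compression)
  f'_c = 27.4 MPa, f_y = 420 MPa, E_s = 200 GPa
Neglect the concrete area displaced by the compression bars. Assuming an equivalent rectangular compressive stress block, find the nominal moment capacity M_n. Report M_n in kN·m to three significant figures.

Assume both tension and compression steel yield.
Net tension couple steel: A_s − A'_s = 3316 mm².
a = (A_s − A'_s) f_y / (0.85 f'_c b) = 1392720/(0.85 × 27.4 × 340) = 175.88 mm.
c = a/β₁ = 175.88/0.85 = 206.92 mm; ε'_s = 0.003(c − d')/c = 0.0021 ≥ f_y/E_s = 0.0021, so compression steel does yield.
M_n = (A_s − A'_s) f_y (d − a/2) + A'_s f_y (d − d') = [1392720 × (655 − 87.94) + 274680 × (655 − 62)] × 10⁻⁶ = 789.76 + 162.89 = 952.65 kN·m.

M_n ≈ 953 kN·m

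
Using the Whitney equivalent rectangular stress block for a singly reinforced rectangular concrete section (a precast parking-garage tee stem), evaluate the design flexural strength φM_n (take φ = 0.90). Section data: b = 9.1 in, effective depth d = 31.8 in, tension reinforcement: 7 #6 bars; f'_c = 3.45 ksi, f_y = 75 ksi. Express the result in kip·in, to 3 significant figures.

φM_n ≈ 5710 kip·in

A_s = 7 × 0.44 = 3.08 in².
T = A_s f_y = 3.08 × 75 = 231 kips.
a = T/(0.85 f'_c b) = 231/(0.85 × 3.45 × 9.1) = 8.656 in.
M_n = T(d − a/2) = 231 × (31.8 − 4.328) = 6346.0 kip·in.
φM_n = 0.90 × 6346.0 = 5711.4 kip·in.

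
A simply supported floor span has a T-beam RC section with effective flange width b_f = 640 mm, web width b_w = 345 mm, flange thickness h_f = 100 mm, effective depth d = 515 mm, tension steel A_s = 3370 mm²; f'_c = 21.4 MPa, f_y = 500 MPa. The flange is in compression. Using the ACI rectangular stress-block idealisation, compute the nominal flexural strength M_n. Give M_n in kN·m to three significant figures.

Tension: T = A_s f_y = 3370 × 500 = 1685000 N.
Try a within the flange: a = T/(0.85 f'_c b_f) = 1685000/(0.85 × 21.4 × 640) = 144.74 mm.
a = 144.74 > h_f = 100 mm: the block extends into the web. Split into flange-overhang and web parts.
C_f = 0.85 f'_c (b_f − b_w) h_f = 0.85 × 21.4 × (640 − 345) × 100 = 536605 N.
Remaining web compression depth: a_w = (T − C_f)/(0.85 f'_c b_w) = (1685000 − 536605)/(0.85 × 21.4 × 345) = 183.00 mm.
M_n = C_f(d − h_f/2) + (T − C_f)(d − a_w/2) = 536605 × (515 − 50) + 1148395 × (515 − 91.5) = 249.52 + 486.35 = 735.87 × 10⁶ N·mm.
M_n = 735.87 kN·m.

M_n ≈ 736 kN·m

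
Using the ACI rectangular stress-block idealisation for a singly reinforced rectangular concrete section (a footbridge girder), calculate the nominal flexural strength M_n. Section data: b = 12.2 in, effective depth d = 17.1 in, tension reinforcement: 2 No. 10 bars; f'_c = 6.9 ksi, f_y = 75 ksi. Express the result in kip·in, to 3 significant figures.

A_s = 2 × 1.27 = 2.54 in².
T = A_s f_y = 2.54 × 75 = 190.5 kips.
a = T/(0.85 f'_c b) = 190.5/(0.85 × 6.9 × 12.2) = 2.662 in.
M_n = T(d − a/2) = 190.5 × (17.1 − 1.331) = 3004.0 kip·in.

M_n ≈ 3000 kip·in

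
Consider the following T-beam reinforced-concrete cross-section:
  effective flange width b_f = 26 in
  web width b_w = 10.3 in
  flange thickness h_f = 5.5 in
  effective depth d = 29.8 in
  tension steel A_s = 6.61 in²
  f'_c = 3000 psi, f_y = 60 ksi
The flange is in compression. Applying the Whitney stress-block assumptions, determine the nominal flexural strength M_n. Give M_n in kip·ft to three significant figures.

Tension: T = A_s f_y = 6.61 × 60 = 396.6 kips.
Try a within the flange: a = T/(0.85 f'_c b_f) = 396.6/(0.85 × 3 × 26) = 5.982 in.
a = 5.982 > h_f = 5.5 in: the block extends into the web. Split into flange-overhang and web parts.
C_f = 0.85 f'_c (b_f − b_w) h_f = 0.85 × 3 × (26 − 10.3) × 5.5 = 220.2 kips.
Remaining web compression depth: a_w = (T − C_f)/(0.85 f'_c b_w) = (396.6 − 220.2)/(0.85 × 3 × 10.3) = 6.716 in.
M_n = C_f(d − h_f/2) + (T − C_f)(d − a_w/2) = 220.2 × (29.8 − 2.75) + 176.4 × (29.8 − 3.358) = 5956.4 + 4664.4 = 10620.8 kip·in.
M_n = 10620.8/12 = 885.07 kip·ft.

M_n ≈ 885 kip·ft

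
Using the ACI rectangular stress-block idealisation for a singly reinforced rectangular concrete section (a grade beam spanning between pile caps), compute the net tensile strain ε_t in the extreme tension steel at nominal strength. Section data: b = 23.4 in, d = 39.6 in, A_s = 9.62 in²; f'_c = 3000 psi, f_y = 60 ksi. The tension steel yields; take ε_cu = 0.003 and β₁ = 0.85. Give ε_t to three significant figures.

ε_t ≈ 0.00744

a = A_s f_y/(0.85 f'_c b) = 9.673 in.
β₁ = 0.85, so c = a/β₁ = 9.673/0.85 = 11.380 in.
From the linear strain diagram with ε_cu = 0.003: ε_t = 0.003 (d − c)/c = 0.003 × (39.6 − 11.380)/11.380 = 0.00744.
Since ε_t ≥ 0.005, the section is tension-controlled.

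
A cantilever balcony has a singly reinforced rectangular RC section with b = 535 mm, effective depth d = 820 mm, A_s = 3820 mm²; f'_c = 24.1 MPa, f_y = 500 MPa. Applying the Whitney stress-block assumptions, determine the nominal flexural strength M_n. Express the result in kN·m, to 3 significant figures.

T = A_s f_y = 3820 × 500 = 1910000 N = 1910 kN.
From C = T: a = T/(0.85 f'_c b) = 1910000/(0.85 × 24.1 × 535) = 174.28 mm.
M_n = T(d − a/2) = 1910 kN × (820 − 87.14) mm = 1399.76 kN·m.

M_n ≈ 1400 kN·m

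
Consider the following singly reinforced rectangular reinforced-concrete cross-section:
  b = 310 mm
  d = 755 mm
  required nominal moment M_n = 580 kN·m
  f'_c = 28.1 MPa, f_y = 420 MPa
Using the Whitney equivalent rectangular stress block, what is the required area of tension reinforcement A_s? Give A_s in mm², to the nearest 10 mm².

With M_n = 0.85 f'_c a b (d − a/2), solve the quadratic for a:
a = d − √(d² − 2M_n/(0.85 f'_c b)) = 755 − √(755² − 2 × 580×10⁶/(0.85 × 28.1 × 310)) = 112.07 mm.
A_s = 0.85 f'_c a b / f_y = 0.85 × 28.1 × 112.07 × 310 / 420 = 1975.7 mm².

A_s ≈ 1980 mm²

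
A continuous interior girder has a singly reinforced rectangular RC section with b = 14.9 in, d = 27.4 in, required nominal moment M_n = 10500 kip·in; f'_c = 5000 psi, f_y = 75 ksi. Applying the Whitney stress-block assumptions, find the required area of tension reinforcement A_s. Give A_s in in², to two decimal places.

A_s ≈ 5.85 in²

From M_n = 0.85 f'_c a b (d − a/2):
a = d − √(d² − 2M_n/(0.85 f'_c b)) = 27.4 − √(27.4² − 2 × 10500/(0.85 × 5 × 14.9)) = 6.927 in.
A_s = 0.85 f'_c a b / f_y = 0.85 × 5 × 6.927 × 14.9 / 75 = 5.849 in².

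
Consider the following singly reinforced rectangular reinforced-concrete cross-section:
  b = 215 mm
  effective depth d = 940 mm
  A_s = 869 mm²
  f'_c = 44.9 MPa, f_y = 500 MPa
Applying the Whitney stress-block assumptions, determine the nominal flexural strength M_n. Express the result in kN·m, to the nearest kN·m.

M_n ≈ 397 kN·m

T = A_s f_y = 869 × 500 = 434500 N = 434.5 kN.
From C = T: a = T/(0.85 f'_c b) = 434500/(0.85 × 44.9 × 215) = 52.95 mm.
M_n = T(d − a/2) = 434.5 kN × (940 − 26.475) mm = 396.93 kN·m.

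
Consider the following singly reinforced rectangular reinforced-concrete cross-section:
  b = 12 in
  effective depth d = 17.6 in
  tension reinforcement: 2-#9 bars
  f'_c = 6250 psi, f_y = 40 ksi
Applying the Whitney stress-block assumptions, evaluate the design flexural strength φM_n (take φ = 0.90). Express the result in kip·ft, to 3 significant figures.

φM_n ≈ 102 kip·ft

A_s = 2 × 1 = 2 in².
T = A_s f_y = 2 × 40 = 80 kips.
a = T/(0.85 f'_c b) = 80/(0.85 × 6.25 × 12) = 1.255 in.
M_n = T(d − a/2) = 80 × (17.6 − 0.6275) = 1357.8 kip·in = 1357.8/12 = 113.15 kip·ft.
φM_n = 0.90 × 113.15 = 101.84 kip·ft.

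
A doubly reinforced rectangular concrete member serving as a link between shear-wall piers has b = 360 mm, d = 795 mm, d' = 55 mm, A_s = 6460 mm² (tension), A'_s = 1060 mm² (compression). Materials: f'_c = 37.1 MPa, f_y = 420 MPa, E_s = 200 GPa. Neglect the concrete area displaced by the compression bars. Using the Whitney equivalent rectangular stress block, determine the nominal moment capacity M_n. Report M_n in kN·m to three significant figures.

Assume both tension and compression steel yield.
Net tension couple steel: A_s − A'_s = 5400 mm².
a = (A_s − A'_s) f_y / (0.85 f'_c b) = 2268000/(0.85 × 37.1 × 360) = 199.78 mm.
c = a/β₁ = 199.78/0.785 = 254.50 mm; ε'_s = 0.003(c − d')/c = 0.0024 ≥ f_y/E_s = 0.0021, so compression steel does yield.
M_n = (A_s − A'_s) f_y (d − a/2) + A'_s f_y (d − d') = [2268000 × (795 − 99.89) + 445200 × (795 − 55)] × 10⁻⁶ = 1576.51 + 329.45 = 1905.96 kN·m.

M_n ≈ 1910 kN·m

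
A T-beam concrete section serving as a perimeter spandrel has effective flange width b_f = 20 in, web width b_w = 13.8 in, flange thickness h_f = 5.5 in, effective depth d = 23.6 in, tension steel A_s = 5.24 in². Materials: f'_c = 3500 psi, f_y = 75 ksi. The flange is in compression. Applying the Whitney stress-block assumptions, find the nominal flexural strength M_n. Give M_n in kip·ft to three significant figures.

M_n ≈ 663 kip·ft

Tension: T = A_s f_y = 5.24 × 75 = 393 kips.
Try a within the flange: a = T/(0.85 f'_c b_f) = 393/(0.85 × 3.5 × 20) = 6.605 in.
a = 6.605 > h_f = 5.5 in: the block extends into the web. Split into flange-overhang and web parts.
C_f = 0.85 f'_c (b_f − b_w) h_f = 0.85 × 3.5 × (20 − 13.8) × 5.5 = 101.4 kips.
Remaining web compression depth: a_w = (T − C_f)/(0.85 f'_c b_w) = (393 − 101.4)/(0.85 × 3.5 × 13.8) = 7.103 in.
M_n = C_f(d − h_f/2) + (T − C_f)(d − a_w/2) = 101.4 × (23.6 − 2.75) + 291.6 × (23.6 − 3.5515) = 2114.2 + 5846.1 = 7960.3 kip·in.
M_n = 7960.3/12 = 663.36 kip·ft.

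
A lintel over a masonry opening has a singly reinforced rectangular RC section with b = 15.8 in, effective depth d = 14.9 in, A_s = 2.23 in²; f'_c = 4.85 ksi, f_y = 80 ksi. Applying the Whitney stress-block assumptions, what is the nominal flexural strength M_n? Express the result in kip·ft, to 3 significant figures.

T = A_s f_y = 2.23 × 80 = 178.4 kips.
a = T/(0.85 f'_c b) = 178.4/(0.85 × 4.85 × 15.8) = 2.739 in.
M_n = T(d − a/2) = 178.4 × (14.9 − 1.3695) = 2413.8 kip·in = 2413.8/12 = 201.15 kip·ft.

M_n ≈ 201 kip·ft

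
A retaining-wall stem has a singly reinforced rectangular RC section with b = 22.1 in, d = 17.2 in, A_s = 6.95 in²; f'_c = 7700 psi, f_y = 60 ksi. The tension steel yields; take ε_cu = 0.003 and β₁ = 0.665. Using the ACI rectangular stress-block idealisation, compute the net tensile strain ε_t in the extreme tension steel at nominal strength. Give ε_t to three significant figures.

ε_t ≈ 0.00890

a = A_s f_y/(0.85 f'_c b) = 2.883 in.
β₁ = 0.665, so c = a/β₁ = 2.883/0.665 = 4.335 in.
From the linear strain diagram with ε_cu = 0.003: ε_t = 0.003 (d − c)/c = 0.003 × (17.2 − 4.335)/4.335 = 0.00890.
Since ε_t ≥ 0.005, the section is tension-controlled.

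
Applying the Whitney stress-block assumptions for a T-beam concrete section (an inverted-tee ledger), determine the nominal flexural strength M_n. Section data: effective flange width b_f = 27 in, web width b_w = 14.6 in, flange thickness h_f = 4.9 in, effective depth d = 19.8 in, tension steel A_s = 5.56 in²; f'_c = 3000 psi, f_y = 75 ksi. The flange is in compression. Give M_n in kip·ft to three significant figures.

M_n ≈ 580 kip·ft

Tension: T = A_s f_y = 5.56 × 75 = 417 kips.
Try a within the flange: a = T/(0.85 f'_c b_f) = 417/(0.85 × 3 × 27) = 6.057 in.
a = 6.057 > h_f = 4.9 in: the block extends into the web. Split into flange-overhang and web parts.
C_f = 0.85 f'_c (b_f − b_w) h_f = 0.85 × 3 × (27 − 14.6) × 4.9 = 154.9 kips.
Remaining web compression depth: a_w = (T − C_f)/(0.85 f'_c b_w) = (417 − 154.9)/(0.85 × 3 × 14.6) = 7.040 in.
M_n = C_f(d − h_f/2) + (T − C_f)(d − a_w/2) = 154.9 × (19.8 − 2.45) + 262.1 × (19.8 − 3.52) = 2687.5 + 4267.0 = 6954.5 kip·in.
M_n = 6954.5/12 = 579.54 kip·ft.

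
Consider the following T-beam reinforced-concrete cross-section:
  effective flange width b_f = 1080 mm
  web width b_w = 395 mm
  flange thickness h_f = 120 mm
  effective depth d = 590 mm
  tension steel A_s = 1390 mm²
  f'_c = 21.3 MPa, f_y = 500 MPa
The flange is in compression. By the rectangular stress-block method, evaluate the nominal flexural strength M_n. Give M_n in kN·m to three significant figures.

Tension: T = A_s f_y = 1390 × 500 = 695000 N.
Try a within the flange: a = T/(0.85 f'_c b_f) = 695000/(0.85 × 21.3 × 1080) = 35.54 mm.
Since a = 35.54 ≤ h_f = 120 mm, the stress block lies entirely in the flange; analyse as a rectangular beam of width b_f.
M_n = T(d − a/2) = 695000 × (590 − 17.77) = 397.70 × 10⁶ N·mm.
M_n = 397.70 kN·m.

M_n ≈ 398 kN·m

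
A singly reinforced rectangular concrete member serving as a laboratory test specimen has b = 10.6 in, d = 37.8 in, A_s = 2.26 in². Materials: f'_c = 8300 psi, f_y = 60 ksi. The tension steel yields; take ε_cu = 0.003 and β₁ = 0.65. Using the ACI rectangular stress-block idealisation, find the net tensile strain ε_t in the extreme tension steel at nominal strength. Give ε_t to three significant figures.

ε_t ≈ 0.0377

a = A_s f_y/(0.85 f'_c b) = 1.813 in.
β₁ = 0.65, so c = a/β₁ = 1.813/0.65 = 2.789 in.
From the linear strain diagram with ε_cu = 0.003: ε_t = 0.003 (d − c)/c = 0.003 × (37.8 − 2.789)/2.789 = 0.0377.
Since ε_t ≥ 0.005, the section is tension-controlled.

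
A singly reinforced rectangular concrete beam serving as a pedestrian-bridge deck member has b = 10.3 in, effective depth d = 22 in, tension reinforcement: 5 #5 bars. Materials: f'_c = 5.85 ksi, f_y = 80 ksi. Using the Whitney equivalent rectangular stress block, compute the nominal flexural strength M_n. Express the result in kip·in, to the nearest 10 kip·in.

A_s = 5 × 0.31 = 1.55 in².
T = A_s f_y = 1.55 × 80 = 124 kips.
a = T/(0.85 f'_c b) = 124/(0.85 × 5.85 × 10.3) = 2.421 in.
M_n = T(d − a/2) = 124 × (22 − 1.2105) = 2577.9 kip·in.

M_n ≈ 2580 kip·in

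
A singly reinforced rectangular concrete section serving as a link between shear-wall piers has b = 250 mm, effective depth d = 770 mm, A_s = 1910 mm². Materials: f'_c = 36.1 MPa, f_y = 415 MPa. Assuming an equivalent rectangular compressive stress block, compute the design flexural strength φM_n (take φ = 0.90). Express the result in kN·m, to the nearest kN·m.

φM_n ≈ 512 kN·m

T = A_s f_y = 1910 × 415 = 792650 N = 792.65 kN.
From C = T: a = T/(0.85 f'_c b) = 792650/(0.85 × 36.1 × 250) = 103.33 mm.
M_n = T(d − a/2) = 792.65 kN × (770 − 51.665) mm = 569.39 kN·m.
φM_n = 0.90 × 569.39 = 512.45 kN·m.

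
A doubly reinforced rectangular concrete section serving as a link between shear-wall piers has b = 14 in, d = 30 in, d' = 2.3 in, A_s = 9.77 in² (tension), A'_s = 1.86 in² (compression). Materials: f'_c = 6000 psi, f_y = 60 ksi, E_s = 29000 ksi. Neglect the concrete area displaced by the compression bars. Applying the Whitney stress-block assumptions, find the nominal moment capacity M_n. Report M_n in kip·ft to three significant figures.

Assume both steels yield.
a = (A_s − A'_s) f_y/(0.85 f'_c b) = (9.77 − 1.86) × 60/(0.85 × 6 × 14) = 6.647 in.
c = a/β₁ = 6.647/0.75 = 8.863 in; ε'_s = 0.003(c − d')/c = 0.0022 ≥ ε_y = 0.0021, so the compression steel yields.
M_n = (A_s − A'_s) f_y (d − a/2) + A'_s f_y (d − d') = 474.6 × (30 − 3.3235) + 111.6 × (30 − 2.3) = 12660.7 + 3091.3 = 15752.0 kip·in = 15752.0/12 = 1312.67 kip·ft.

M_n ≈ 1310 kip·ft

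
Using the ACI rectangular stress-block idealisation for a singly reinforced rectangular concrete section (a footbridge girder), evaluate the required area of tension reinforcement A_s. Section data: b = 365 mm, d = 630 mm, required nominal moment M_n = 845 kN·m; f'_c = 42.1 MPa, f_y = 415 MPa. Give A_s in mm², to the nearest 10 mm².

A_s ≈ 3550 mm²

With M_n = 0.85 f'_c a b (d − a/2), solve the quadratic for a:
a = d − √(d² − 2M_n/(0.85 f'_c b)) = 630 − √(630² − 2 × 845×10⁶/(0.85 × 42.1 × 365)) = 112.78 mm.
A_s = 0.85 f'_c a b / f_y = 0.85 × 42.1 × 112.78 × 365 / 415 = 3549.6 mm².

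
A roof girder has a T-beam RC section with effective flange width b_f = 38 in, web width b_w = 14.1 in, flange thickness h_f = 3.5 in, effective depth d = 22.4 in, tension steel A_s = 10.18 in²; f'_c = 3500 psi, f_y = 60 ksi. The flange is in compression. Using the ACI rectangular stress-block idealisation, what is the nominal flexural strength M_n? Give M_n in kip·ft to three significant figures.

M_n ≈ 974 kip·ft

Tension: T = A_s f_y = 10.18 × 60 = 610.8 kips.
Try a within the flange: a = T/(0.85 f'_c b_f) = 610.8/(0.85 × 3.5 × 38) = 5.403 in.
a = 5.403 > h_f = 3.5 in: the block extends into the web. Split into flange-overhang and web parts.
C_f = 0.85 f'_c (b_f − b_w) h_f = 0.85 × 3.5 × (38 − 14.1) × 3.5 = 248.9 kips.
Remaining web compression depth: a_w = (T − C_f)/(0.85 f'_c b_w) = (610.8 − 248.9)/(0.85 × 3.5 × 14.1) = 8.627 in.
M_n = C_f(d − h_f/2) + (T − C_f)(d − a_w/2) = 248.9 × (22.4 − 1.75) + 361.9 × (22.4 − 4.3135) = 5139.8 + 6545.5 = 11685.3 kip·in.
M_n = 11685.3/12 = 973.78 kip·ft.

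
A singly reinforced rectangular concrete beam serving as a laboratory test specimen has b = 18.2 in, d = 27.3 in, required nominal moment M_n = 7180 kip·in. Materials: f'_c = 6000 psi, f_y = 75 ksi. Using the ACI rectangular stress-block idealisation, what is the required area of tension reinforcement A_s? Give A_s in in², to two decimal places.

A_s ≈ 3.71 in²

From M_n = 0.85 f'_c a b (d − a/2):
a = d − √(d² − 2M_n/(0.85 f'_c b)) = 27.3 − √(27.3² − 2 × 7180/(0.85 × 6 × 18.2)) = 2.998 in.
A_s = 0.85 f'_c a b / f_y = 0.85 × 6 × 2.998 × 18.2 / 75 = 3.710 in².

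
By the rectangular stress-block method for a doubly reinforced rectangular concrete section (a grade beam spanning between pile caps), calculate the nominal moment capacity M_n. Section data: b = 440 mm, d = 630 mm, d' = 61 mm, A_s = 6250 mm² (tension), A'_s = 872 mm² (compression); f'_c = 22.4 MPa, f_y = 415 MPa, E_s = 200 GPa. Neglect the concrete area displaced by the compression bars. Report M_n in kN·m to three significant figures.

Assume both tension and compression steel yield.
Net tension couple steel: A_s − A'_s = 5378 mm².
a = (A_s − A'_s) f_y / (0.85 f'_c b) = 2231870/(0.85 × 22.4 × 440) = 266.41 mm.
c = a/β₁ = 266.41/0.85 = 313.42 mm; ε'_s = 0.003(c − d')/c = 0.0024 ≥ f_y/E_s = 0.0021, so compression steel does yield.
M_n = (A_s − A'_s) f_y (d − a/2) + A'_s f_y (d − d') = [2231870 × (630 − 133.205) + 361880 × (630 − 61)] × 10⁻⁶ = 1108.78 + 205.91 = 1314.69 kN·m.

M_n ≈ 1310 kN·m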